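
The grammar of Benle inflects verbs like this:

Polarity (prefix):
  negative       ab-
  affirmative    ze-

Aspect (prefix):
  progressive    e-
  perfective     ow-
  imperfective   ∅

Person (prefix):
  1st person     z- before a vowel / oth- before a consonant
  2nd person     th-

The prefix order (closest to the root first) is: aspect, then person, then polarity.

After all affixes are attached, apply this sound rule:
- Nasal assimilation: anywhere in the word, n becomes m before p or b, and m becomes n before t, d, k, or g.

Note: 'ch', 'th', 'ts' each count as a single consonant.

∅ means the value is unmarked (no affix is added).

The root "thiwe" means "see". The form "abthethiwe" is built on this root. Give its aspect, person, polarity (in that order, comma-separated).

progressive, 2nd person, negative

Segment: ab-th-e-thiwe.
aspect: e- → progressive.
person: th- → 2nd person.
polarity: ab- → negative.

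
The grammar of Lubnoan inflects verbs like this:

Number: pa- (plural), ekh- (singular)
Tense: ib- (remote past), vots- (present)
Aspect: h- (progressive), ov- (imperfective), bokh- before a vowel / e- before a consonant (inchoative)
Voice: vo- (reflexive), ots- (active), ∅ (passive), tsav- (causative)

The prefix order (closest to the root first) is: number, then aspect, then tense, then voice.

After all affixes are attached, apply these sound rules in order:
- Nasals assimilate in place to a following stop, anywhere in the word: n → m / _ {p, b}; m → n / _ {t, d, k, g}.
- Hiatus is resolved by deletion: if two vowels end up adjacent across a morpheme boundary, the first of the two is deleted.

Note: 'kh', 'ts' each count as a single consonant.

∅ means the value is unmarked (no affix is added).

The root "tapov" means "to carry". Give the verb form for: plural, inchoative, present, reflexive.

vovotsepatapov

Attach number plural pa- → patapov.
Attach aspect inchoative e- (before consonant 'p') → epatapov.
Attach tense present vots- → votsepatapov.
Attach voice reflexive vo- → vovotsepatapov.
Nasal assimilation: no change.
Vowel deletion: no change.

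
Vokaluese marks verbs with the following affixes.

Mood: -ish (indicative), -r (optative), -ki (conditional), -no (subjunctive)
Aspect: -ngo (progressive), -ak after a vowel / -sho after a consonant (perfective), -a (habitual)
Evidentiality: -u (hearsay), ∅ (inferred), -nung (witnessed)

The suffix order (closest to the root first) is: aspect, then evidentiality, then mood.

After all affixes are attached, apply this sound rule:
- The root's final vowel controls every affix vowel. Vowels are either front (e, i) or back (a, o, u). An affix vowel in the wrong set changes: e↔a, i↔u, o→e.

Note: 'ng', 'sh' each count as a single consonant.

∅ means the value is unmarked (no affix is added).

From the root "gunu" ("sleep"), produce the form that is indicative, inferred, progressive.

gunungoush

Attach aspect progressive -ngo → gunungo.
evidentiality = inferred: zero marking, form stays gunungo.
Attach mood indicative -ish → gunungoish.
Apply vowel harmony: gunungoish → gunungoush.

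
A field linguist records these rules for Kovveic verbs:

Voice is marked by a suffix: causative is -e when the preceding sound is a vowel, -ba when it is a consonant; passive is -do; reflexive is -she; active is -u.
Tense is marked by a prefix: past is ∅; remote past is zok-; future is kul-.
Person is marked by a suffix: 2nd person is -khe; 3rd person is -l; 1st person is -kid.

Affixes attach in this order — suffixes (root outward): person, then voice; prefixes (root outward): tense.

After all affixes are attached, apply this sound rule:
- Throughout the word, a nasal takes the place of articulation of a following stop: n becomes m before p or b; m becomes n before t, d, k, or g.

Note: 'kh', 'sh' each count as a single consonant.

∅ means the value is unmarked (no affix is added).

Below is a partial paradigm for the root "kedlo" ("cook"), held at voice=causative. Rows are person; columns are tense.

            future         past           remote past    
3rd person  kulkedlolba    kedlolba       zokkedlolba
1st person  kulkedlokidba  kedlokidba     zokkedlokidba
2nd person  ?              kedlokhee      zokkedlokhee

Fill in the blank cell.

Attach tense future kul- → kulkedlo.
Attach person 2nd person -khe → kulkedlokhe.
Attach voice causative -e (after vowel 'e') → kulkedlokhee.
Nasal assimilation: no change.

kulkedlokhee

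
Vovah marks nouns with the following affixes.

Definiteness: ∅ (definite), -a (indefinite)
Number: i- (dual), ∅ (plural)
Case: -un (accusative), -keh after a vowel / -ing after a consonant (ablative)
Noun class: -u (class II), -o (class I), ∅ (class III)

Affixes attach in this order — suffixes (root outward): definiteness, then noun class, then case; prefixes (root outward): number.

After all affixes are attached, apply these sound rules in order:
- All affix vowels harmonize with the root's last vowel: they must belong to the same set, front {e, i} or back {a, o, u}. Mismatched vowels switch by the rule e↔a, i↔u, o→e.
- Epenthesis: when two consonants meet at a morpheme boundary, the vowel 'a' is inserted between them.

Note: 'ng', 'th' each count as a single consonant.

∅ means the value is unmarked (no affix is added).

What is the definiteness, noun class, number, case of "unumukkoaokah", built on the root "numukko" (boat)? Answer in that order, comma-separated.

Segment: i-numukko-a-o-keh.
definiteness: -a → indefinite.
noun class: -o → class I.
number: i- → dual.
case: -keh/ing → ablative.

indefinite, class I, dual, ablative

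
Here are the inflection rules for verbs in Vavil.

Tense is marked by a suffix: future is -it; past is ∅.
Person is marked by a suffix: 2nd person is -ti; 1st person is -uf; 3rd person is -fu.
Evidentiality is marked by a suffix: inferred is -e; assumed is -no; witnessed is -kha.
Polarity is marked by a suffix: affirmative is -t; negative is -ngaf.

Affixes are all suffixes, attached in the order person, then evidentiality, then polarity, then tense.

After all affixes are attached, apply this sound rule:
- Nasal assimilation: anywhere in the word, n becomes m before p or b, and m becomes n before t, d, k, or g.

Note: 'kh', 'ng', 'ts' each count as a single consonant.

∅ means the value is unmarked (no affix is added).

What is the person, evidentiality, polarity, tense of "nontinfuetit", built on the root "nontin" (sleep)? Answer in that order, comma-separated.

3rd person, inferred, affirmative, future

Segment: nontin-fu-e-t-it.
person: -fu → 3rd person.
evidentiality: -e → inferred.
polarity: -t → affirmative.
tense: -it → future.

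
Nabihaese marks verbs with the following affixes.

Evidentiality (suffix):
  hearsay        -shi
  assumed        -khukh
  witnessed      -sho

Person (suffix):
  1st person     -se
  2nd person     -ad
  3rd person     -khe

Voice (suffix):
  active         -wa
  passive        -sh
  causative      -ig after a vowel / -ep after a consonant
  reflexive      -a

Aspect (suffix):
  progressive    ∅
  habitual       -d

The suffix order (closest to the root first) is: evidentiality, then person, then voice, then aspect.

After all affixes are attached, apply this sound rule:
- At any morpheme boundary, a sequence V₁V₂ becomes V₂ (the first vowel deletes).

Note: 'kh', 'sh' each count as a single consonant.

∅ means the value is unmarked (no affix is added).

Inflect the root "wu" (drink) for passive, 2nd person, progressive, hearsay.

wushadsh

Attach evidentiality hearsay -shi → wushi.
Attach person 2nd person -ad → wushiad.
Attach voice passive -sh → wushiadsh.
aspect = progressive: zero marking, form stays wushiadsh.
Apply vowel deletion: wushiadsh → wushadsh.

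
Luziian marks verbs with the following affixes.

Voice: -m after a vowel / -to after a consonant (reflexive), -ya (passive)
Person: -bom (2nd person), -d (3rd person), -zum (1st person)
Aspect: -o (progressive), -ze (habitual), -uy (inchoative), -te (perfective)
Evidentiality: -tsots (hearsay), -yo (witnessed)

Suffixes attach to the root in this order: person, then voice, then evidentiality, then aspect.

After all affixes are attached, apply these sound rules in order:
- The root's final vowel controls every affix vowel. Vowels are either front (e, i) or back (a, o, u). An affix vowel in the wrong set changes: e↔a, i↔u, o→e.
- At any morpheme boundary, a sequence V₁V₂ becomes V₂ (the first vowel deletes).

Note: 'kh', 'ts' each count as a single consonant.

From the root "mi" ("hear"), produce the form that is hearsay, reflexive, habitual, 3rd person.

midtetsetsze

Attach person 3rd person -d → mid.
Attach voice reflexive -to (after consonant 'd') → midto.
Attach evidentiality hearsay -tsots → midtotsots.
Attach aspect habitual -ze → midtotsotsze.
Apply vowel harmony: midtotsotsze → midtetsetsze.
Vowel deletion: no change.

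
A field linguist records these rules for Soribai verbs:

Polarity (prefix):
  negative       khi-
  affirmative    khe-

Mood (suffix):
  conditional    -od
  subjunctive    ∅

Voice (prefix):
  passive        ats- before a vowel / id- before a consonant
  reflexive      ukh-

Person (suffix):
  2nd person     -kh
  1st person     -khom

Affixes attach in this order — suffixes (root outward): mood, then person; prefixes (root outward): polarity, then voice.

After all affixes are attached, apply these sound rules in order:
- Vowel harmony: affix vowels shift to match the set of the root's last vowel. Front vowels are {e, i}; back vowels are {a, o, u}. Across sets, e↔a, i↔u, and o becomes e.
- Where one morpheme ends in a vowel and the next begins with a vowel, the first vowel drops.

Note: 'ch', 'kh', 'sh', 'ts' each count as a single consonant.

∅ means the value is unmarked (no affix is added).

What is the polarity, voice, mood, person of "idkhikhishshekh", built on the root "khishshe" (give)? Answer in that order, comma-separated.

Segment: id-khi-khishshe-kh.
polarity: khi- → negative.
voice: ats/id- → passive.
mood: ∅ → subjunctive.
person: -kh → 2nd person.

negative, passive, subjunctive, 2nd person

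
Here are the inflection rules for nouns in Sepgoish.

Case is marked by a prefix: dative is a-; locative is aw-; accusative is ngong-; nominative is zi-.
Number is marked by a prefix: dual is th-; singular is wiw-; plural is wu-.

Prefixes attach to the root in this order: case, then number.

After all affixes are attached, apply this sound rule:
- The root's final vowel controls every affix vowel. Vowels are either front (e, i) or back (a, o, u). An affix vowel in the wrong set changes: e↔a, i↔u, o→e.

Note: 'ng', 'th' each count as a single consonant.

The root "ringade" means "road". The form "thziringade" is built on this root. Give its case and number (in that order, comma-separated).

Segment: th-zi-ringade.
case: zi- → nominative.
number: th- → dual.

nominative, dual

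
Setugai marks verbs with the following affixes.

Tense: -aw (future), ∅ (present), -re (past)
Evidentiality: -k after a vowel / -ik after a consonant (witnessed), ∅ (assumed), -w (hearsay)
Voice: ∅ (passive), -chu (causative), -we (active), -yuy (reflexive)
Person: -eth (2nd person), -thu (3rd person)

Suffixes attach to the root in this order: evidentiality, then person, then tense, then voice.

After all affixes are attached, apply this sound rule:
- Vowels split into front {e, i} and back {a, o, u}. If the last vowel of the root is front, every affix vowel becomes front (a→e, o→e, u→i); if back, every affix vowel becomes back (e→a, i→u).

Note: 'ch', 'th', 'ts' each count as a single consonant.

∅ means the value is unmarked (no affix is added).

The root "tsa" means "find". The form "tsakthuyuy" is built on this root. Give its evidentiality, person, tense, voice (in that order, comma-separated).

witnessed, 3rd person, present, reflexive

Segment: tsa-k-thu-yuy.
evidentiality: -k/ik → witnessed.
person: -thu → 3rd person.
tense: ∅ → present.
voice: -yuy → reflexive.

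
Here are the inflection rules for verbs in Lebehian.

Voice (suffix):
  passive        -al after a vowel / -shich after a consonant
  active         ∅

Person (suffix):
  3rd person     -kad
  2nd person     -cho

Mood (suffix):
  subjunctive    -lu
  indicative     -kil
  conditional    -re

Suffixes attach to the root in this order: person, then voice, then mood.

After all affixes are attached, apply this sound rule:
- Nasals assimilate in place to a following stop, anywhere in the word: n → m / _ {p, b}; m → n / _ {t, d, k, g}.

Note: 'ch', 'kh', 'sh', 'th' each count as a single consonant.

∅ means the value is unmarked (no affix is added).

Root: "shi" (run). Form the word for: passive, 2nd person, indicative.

Attach person 2nd person -cho → shicho.
Attach voice passive -al (after vowel 'o') → shichoal.
Attach mood indicative -kil → shichoalkil.
Nasal assimilation: no change.

shichoalkil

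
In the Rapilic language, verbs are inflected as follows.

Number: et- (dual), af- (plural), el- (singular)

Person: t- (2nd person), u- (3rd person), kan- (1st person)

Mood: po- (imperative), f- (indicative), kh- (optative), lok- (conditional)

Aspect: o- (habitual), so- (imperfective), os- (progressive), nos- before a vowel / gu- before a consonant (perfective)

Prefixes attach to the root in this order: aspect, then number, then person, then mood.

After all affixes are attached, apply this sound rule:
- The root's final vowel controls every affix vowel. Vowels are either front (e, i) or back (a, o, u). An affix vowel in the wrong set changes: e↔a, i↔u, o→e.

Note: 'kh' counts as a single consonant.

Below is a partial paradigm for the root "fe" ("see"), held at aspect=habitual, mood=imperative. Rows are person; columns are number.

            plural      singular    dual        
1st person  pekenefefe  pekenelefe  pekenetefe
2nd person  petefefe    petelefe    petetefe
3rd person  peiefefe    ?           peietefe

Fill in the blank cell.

Attach aspect habitual o- → ofe.
Attach number singular el- → elofe.
Attach person 3rd person u- → uelofe.
Attach mood imperative po- → pouelofe.
Apply vowel harmony: pouelofe → peielefe.

peielefe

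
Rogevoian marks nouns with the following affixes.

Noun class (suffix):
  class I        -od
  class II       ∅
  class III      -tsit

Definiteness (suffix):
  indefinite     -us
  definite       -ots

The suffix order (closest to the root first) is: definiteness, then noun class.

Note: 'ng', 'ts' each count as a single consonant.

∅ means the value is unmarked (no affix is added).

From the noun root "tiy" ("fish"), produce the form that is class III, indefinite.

Attach definiteness indefinite -us → tiyus.
Attach noun class class III -tsit → tiyustsit.

tiyustsit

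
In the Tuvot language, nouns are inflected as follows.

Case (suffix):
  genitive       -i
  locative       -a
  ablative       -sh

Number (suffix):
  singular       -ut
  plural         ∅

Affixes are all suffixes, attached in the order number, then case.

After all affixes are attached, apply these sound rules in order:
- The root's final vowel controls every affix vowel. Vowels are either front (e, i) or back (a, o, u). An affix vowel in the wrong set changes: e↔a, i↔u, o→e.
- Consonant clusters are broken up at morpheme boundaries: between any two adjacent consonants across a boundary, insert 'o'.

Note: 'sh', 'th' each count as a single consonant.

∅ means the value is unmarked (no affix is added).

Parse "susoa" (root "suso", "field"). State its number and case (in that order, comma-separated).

plural, locative

Segment: suso-a.
number: ∅ → plural.
case: -a → locative.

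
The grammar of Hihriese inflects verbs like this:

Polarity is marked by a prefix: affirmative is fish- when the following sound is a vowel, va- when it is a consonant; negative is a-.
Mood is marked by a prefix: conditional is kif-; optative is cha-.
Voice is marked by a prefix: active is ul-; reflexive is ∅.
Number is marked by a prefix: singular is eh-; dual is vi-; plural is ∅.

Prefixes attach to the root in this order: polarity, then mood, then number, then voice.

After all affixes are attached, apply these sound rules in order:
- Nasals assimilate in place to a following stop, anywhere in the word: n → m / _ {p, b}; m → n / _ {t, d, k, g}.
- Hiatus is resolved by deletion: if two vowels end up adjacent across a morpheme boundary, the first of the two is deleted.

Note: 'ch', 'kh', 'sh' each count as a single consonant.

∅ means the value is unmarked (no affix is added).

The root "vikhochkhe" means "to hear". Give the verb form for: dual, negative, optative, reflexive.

Attach polarity negative a- → avikhochkhe.
Attach mood optative cha- → chaavikhochkhe.
Attach number dual vi- → vichaavikhochkhe.
voice = reflexive: zero marking, form stays vichaavikhochkhe.
Nasal assimilation: no change.
Apply vowel deletion: vichaavikhochkhe → vichavikhochkhe.

vichavikhochkhe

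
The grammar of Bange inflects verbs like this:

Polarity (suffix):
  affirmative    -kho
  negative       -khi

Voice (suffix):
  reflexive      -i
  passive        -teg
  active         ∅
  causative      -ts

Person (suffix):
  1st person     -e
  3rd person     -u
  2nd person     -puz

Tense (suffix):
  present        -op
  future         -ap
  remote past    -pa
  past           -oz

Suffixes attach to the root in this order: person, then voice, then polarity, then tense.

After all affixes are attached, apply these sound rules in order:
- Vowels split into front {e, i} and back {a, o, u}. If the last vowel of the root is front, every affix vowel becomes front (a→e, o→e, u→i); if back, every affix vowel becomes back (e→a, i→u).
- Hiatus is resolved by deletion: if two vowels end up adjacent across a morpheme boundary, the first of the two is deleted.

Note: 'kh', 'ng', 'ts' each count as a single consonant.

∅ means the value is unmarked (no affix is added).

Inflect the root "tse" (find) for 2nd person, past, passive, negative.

Attach person 2nd person -puz → tsepuz.
Attach voice passive -teg → tsepuzteg.
Attach polarity negative -khi → tsepuztegkhi.
Attach tense past -oz → tsepuztegkhioz.
Apply vowel harmony: tsepuztegkhioz → tsepiztegkhiez.
Apply vowel deletion: tsepiztegkhiez → tsepiztegkhez.

tsepiztegkhez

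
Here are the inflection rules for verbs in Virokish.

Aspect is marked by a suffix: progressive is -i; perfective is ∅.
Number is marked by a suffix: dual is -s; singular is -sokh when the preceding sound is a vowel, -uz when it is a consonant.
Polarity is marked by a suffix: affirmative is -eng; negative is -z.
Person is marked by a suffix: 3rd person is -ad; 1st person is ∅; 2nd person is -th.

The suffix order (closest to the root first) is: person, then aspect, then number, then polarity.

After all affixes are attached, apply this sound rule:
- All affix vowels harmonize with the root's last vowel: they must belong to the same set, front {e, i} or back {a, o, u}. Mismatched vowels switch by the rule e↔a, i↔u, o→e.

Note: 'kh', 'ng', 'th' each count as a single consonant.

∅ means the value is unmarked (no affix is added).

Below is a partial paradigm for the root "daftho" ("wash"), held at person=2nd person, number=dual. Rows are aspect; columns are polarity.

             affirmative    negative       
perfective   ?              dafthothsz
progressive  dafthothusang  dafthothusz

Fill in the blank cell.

dafthothsang

Attach person 2nd person -th → dafthoth.
aspect = perfective: zero marking, form stays dafthoth.
Attach number dual -s → dafthoths.
Attach polarity affirmative -eng → dafthothseng.
Apply vowel harmony: dafthothseng → dafthothsang.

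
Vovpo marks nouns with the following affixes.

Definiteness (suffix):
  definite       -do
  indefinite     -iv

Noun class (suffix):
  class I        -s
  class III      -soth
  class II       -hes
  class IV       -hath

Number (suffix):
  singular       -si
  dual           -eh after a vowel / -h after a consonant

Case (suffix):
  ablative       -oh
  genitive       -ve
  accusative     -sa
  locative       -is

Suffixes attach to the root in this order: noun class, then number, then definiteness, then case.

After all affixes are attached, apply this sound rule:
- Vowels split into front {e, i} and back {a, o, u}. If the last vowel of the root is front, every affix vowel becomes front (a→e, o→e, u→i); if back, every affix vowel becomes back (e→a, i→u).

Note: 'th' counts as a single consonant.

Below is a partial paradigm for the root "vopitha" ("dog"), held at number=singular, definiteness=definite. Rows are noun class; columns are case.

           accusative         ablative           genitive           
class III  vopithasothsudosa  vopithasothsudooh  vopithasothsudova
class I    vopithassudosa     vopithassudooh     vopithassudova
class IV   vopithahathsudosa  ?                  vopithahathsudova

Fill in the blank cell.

vopithahathsudooh

Attach noun class class IV -hath → vopithahath.
Attach number singular -si → vopithahathsi.
Attach definiteness definite -do → vopithahathsido.
Attach case ablative -oh → vopithahathsidooh.
Apply vowel harmony: vopithahathsidooh → vopithahathsudooh.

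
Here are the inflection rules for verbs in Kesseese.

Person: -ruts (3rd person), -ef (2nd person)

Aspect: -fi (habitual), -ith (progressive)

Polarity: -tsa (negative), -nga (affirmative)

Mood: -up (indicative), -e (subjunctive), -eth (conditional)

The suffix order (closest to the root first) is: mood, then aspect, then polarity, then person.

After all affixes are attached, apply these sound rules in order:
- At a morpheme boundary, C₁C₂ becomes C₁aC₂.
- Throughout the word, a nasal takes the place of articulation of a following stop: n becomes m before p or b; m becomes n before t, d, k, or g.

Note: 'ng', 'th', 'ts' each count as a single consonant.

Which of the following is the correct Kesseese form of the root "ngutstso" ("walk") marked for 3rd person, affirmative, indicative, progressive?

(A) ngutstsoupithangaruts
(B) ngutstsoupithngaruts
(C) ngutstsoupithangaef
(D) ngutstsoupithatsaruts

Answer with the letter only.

A

Attach mood indicative -up → ngutstsoup.
Attach aspect progressive -ith → ngutstsoupith.
Attach polarity affirmative -nga → ngutstsoupithnga.
Attach person 3rd person -ruts → ngutstsoupithngaruts.
Apply epenthesis: ngutstsoupithngaruts → ngutstsoupithangaruts.
Nasal assimilation: no change.
So the correct form is ngutstsoupithangaruts, option (A).
(B) ngutstsoupithngaruts is wrong: it fails to apply the sound rule(s).
(C) ngutstsoupithangaef is wrong: it uses 2nd person instead of 3rd person for person.
(D) ngutstsoupithatsaruts is wrong: it uses negative instead of affirmative for polarity.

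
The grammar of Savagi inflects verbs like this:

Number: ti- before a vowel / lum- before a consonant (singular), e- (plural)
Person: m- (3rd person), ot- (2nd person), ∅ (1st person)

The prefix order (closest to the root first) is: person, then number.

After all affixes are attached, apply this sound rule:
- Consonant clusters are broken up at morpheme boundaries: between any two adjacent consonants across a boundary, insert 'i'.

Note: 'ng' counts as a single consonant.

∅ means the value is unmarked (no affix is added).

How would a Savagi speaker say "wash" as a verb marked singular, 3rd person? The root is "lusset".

Attach person 3rd person m- → mlusset.
Attach number singular lum- (before consonant 'm') → lummlusset.
Apply epenthesis: lummlusset → lumimilusset.

lumimilusset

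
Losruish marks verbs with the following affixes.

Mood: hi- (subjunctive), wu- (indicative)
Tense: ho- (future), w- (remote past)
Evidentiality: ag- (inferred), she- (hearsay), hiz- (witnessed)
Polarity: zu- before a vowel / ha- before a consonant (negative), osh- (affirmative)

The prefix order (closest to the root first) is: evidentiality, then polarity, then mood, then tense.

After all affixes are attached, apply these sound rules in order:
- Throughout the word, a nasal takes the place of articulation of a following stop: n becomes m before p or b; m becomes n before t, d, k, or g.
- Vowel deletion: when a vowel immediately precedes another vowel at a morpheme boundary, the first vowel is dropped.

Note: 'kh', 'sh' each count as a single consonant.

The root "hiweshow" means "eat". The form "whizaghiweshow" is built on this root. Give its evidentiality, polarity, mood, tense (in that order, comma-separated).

Segment: w-hi-zu-ag-hiweshow.
evidentiality: ag- → inferred.
polarity: zu/ha- → negative.
mood: hi- → subjunctive.
tense: w- → remote past.

inferred, negative, subjunctive, remote past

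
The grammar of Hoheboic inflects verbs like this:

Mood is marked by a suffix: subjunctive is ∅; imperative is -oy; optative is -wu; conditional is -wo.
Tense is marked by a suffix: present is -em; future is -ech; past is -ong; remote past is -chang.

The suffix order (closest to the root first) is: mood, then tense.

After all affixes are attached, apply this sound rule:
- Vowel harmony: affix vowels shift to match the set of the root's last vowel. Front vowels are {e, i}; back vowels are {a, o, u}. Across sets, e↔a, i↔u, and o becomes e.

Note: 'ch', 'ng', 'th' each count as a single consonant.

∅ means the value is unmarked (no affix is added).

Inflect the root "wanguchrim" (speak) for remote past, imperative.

Attach mood imperative -oy → wanguchrimoy.
Attach tense remote past -chang → wanguchrimoychang.
Apply vowel harmony: wanguchrimoychang → wanguchrimeycheng.

wanguchrimeycheng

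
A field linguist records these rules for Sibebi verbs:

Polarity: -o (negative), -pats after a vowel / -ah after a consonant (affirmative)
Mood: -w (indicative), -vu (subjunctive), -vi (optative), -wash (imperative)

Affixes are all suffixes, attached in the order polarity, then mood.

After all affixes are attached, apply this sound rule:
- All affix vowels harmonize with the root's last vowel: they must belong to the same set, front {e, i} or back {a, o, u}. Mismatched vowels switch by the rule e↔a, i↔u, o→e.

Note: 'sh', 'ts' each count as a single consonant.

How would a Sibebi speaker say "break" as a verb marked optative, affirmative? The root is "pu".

Attach polarity affirmative -pats (after vowel 'u') → pupats.
Attach mood optative -vi → pupatsvi.
Apply vowel harmony: pupatsvi → pupatsvu.

pupatsvu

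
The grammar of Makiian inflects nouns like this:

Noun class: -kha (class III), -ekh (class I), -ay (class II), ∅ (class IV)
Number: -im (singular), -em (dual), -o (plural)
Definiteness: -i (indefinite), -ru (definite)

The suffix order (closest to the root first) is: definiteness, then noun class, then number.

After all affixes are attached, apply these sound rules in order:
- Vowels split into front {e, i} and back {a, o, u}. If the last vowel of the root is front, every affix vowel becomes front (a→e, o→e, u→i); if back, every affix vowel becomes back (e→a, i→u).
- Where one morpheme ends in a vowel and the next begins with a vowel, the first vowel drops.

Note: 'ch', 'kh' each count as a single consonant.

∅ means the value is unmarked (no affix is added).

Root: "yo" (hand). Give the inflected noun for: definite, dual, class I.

yorakham

Attach definiteness definite -ru → yoru.
Attach noun class class I -ekh → yoruekh.
Attach number dual -em → yoruekhem.
Apply vowel harmony: yoruekhem → yoruakham.
Apply vowel deletion: yoruakham → yorakham.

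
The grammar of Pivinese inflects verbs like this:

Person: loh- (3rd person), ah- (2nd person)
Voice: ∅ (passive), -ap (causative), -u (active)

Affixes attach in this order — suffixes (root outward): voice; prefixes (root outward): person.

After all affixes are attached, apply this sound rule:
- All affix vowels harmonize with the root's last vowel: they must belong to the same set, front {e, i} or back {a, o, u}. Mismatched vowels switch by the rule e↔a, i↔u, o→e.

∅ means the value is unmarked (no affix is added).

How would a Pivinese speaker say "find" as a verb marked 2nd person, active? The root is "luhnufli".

Attach person 2nd person ah- → ahluhnufli.
Attach voice active -u → ahluhnufliu.
Apply vowel harmony: ahluhnufliu → ehluhnuflii.

ehluhnuflii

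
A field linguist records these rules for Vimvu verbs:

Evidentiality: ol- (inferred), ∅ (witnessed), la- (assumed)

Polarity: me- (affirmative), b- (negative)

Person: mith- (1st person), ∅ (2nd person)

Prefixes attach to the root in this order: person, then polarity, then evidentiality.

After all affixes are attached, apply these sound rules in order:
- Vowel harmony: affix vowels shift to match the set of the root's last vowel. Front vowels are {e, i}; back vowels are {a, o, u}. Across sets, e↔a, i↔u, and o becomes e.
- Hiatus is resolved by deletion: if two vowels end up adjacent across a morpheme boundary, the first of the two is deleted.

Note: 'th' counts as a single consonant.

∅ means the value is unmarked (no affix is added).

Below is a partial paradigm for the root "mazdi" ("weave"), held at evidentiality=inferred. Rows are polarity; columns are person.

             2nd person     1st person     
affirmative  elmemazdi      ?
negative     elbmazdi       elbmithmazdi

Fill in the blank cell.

Attach person 1st person mith- → mithmazdi.
Attach polarity affirmative me- → memithmazdi.
Attach evidentiality inferred ol- → olmemithmazdi.
Apply vowel harmony: olmemithmazdi → elmemithmazdi.
Vowel deletion: no change.

elmemithmazdi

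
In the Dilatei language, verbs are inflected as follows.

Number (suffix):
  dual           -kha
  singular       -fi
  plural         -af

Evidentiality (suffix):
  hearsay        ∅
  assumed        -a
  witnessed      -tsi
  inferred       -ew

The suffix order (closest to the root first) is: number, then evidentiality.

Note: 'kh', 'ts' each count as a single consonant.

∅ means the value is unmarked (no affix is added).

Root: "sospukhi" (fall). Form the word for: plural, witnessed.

Attach number plural -af → sospukhiaf.
Attach evidentiality witnessed -tsi → sospukhiaftsi.

sospukhiaftsi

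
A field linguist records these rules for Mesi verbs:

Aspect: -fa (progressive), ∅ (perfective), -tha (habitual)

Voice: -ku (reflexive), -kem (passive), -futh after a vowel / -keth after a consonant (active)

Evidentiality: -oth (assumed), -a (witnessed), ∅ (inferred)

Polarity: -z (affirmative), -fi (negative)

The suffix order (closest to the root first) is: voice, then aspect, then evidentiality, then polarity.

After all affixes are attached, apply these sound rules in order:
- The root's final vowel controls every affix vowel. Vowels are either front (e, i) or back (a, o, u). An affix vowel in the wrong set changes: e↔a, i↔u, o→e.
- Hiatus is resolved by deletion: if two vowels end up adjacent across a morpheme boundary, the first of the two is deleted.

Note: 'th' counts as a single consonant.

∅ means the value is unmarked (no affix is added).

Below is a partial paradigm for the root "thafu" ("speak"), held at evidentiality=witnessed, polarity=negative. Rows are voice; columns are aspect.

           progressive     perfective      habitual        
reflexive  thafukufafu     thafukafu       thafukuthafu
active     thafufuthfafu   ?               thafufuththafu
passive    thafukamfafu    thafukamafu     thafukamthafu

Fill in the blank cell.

thafufuthafu

Attach voice active -futh (after vowel 'u') → thafufuth.
aspect = perfective: zero marking, form stays thafufuth.
Attach evidentiality witnessed -a → thafufutha.
Attach polarity negative -fi → thafufuthafi.
Apply vowel harmony: thafufuthafi → thafufuthafu.
Vowel deletion: no change.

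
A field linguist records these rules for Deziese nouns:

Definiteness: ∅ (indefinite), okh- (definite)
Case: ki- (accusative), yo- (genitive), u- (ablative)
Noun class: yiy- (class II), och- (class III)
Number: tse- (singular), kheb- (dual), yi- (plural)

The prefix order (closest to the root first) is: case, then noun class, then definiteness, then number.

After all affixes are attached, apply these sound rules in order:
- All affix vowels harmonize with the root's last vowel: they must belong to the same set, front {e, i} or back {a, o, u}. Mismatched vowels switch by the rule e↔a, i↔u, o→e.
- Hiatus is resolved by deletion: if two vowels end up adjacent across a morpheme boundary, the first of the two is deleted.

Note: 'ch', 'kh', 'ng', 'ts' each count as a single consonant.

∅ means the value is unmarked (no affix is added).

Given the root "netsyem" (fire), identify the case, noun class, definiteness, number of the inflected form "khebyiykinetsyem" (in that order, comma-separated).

accusative, class II, indefinite, dual

Segment: kheb-yiy-ki-netsyem.
case: ki- → accusative.
noun class: yiy- → class II.
definiteness: ∅ → indefinite.
number: kheb- → dual.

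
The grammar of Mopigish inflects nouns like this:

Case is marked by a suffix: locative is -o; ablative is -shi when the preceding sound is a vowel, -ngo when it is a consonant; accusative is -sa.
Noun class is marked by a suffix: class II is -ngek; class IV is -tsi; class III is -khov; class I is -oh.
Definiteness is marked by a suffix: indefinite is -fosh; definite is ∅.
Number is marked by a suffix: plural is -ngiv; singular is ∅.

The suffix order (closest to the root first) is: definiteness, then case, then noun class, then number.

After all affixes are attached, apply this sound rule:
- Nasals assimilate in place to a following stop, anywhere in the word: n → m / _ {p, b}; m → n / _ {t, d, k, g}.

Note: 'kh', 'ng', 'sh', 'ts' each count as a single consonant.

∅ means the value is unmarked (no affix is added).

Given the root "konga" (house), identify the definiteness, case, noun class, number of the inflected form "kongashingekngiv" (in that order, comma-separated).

definite, ablative, class II, plural

Segment: konga-shi-ngek-ngiv.
definiteness: ∅ → definite.
case: -shi/ngo → ablative.
noun class: -ngek → class II.
number: -ngiv → plural.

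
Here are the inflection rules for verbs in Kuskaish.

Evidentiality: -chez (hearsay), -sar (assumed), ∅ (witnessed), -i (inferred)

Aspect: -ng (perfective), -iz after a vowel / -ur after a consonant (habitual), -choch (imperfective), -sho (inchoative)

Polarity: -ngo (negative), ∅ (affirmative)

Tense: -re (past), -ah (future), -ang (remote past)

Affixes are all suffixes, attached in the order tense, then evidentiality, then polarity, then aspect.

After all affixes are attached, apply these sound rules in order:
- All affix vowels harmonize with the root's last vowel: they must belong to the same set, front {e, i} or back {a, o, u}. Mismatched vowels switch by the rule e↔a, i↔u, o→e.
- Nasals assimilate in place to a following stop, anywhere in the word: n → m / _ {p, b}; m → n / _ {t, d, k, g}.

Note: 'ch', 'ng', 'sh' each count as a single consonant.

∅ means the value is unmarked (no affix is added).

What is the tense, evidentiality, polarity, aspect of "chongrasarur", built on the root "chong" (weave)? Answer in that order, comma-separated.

Segment: chong-re-sar-ur.
tense: -re → past.
evidentiality: -sar → assumed.
polarity: ∅ → affirmative.
aspect: -iz/ur → habitual.

past, assumed, affirmative, habitual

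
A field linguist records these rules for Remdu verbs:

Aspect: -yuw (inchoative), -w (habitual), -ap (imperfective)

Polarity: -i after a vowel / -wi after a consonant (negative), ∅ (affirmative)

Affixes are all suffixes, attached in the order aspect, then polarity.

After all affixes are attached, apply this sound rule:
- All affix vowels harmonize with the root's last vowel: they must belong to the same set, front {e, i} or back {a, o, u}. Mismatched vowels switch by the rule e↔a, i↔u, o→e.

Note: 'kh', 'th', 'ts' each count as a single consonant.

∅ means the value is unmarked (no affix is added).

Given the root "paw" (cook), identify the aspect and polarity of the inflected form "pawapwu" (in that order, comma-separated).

Segment: paw-ap-wi.
aspect: -ap → imperfective.
polarity: -i/wi → negative.

imperfective, negative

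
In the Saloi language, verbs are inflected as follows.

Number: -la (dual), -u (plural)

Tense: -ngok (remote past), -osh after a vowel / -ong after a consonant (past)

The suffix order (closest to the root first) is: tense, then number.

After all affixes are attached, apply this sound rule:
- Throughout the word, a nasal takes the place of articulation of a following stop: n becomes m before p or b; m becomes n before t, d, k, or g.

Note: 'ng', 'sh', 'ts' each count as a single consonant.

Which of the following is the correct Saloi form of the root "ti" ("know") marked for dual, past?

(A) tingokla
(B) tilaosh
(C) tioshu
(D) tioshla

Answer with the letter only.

Attach tense past -osh (after vowel 'i') → tiosh.
Attach number dual -la → tioshla.
Nasal assimilation: no change.
So the correct form is tioshla, option (D).
(A) tingokla is wrong: it uses remote past instead of past for tense.
(B) tilaosh is wrong: it has the affixes in the wrong order.
(C) tioshu is wrong: it uses plural instead of dual for number.

D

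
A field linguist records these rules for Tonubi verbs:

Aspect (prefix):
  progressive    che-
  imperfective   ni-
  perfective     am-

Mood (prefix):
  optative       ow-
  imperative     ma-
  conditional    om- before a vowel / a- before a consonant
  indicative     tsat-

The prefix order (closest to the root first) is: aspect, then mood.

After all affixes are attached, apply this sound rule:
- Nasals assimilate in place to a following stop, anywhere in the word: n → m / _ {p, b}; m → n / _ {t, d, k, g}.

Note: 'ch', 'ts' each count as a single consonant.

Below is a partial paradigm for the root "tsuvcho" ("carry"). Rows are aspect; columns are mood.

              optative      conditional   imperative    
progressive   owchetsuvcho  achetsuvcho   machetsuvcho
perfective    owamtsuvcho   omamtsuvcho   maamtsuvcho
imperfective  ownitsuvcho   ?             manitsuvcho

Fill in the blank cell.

Attach aspect imperfective ni- → nitsuvcho.
Attach mood conditional a- (before consonant 'n') → anitsuvcho.
Nasal assimilation: no change.

anitsuvcho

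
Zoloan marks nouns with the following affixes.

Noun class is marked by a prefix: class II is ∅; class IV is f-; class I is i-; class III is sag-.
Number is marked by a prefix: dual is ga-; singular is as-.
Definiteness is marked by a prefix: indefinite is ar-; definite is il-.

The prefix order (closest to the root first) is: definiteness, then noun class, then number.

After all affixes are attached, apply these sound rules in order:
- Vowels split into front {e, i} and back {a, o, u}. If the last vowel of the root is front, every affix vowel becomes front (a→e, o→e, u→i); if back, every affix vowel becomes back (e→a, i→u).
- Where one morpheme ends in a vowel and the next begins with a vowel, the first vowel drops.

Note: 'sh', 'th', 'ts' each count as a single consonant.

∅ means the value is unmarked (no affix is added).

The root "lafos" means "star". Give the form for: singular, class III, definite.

Attach definiteness definite il- → illafos.
Attach noun class class III sag- → sagillafos.
Attach number singular as- → assagillafos.
Apply vowel harmony: assagillafos → assagullafos.
Vowel deletion: no change.

assagullafos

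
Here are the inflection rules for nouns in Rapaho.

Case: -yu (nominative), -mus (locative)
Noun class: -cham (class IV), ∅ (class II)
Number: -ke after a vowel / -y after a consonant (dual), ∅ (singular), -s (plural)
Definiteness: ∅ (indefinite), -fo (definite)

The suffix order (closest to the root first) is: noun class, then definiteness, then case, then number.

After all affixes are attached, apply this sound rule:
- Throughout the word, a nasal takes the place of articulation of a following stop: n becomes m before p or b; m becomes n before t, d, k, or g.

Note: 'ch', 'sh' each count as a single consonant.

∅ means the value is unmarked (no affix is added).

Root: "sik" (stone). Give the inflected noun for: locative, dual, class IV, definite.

sikchamfomusy

Attach noun class class IV -cham → sikcham.
Attach definiteness definite -fo → sikchamfo.
Attach case locative -mus → sikchamfomus.
Attach number dual -y (after consonant 's') → sikchamfomusy.
Nasal assimilation: no change.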